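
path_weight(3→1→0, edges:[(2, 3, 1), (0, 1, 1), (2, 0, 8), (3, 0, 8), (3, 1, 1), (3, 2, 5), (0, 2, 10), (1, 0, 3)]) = 4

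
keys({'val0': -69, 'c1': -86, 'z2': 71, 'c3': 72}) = ['val0', 'c1', 'z2', 'c3']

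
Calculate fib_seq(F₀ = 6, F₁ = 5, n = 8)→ F_2 = F_1 + F_0 = 11
F_3 = F_2 + F_1 = 16
F_4 = F_3 + F_2 = 27
...
= [6, 5, 11, 16, 27, 43, 70, 113]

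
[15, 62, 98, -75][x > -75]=[15, 62, 98]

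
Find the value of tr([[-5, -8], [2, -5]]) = diagonal: (-5) + (-5)
= -10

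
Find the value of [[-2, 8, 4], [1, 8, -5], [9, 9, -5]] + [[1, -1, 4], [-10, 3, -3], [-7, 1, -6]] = [[-1, 7, 8], [-9, 11, -8], [2, 10, -11]]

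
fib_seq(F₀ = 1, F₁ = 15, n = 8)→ F_2 = F_1 + F_0 = 16
F_3 = F_2 + F_1 = 31
F_4 = F_3 + F_2 = 47
...
= [1, 15, 16, 31, 47, 78, 125, 203]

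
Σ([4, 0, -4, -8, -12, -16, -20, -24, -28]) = 4 + 0 + (-4) + (-8) + (-12) + (-16) + (-20) + (-24) + (-28)
= -108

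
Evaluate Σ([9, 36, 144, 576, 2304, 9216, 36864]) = 49149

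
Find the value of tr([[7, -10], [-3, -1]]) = 6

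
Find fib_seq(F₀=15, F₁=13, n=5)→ [15, 13, 28, 41, 69]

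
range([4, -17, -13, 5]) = 22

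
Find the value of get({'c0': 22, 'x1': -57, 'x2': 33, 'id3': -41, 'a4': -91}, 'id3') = -41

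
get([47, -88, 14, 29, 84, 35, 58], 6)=58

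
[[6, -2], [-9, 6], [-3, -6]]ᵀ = [[6, -9, -3], [-2, 6, -6]]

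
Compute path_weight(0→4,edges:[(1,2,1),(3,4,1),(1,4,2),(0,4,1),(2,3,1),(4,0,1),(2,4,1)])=1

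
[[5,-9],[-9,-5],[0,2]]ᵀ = [[5, -9, 0], [-9, -5, 2]]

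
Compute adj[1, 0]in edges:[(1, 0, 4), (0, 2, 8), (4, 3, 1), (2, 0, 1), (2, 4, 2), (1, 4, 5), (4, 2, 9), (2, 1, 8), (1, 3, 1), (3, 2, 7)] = 4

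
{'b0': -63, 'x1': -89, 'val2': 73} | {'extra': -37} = {'b0': -63, 'x1': -89, 'val2': 73, 'extra': -37}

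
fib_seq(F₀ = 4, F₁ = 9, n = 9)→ [4, 9, 13, 22, 35, 57, 92, 149, 241]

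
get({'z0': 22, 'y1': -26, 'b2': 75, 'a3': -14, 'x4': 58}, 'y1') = -26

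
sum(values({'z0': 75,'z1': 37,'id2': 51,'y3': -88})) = 75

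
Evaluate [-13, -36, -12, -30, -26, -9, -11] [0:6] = [-13, -36, -12, -30, -26, -9]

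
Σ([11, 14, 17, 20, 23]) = 85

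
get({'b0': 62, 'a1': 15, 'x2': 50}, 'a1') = 15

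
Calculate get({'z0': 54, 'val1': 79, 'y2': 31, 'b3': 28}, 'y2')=31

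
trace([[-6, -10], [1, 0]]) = -6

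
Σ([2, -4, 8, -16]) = 2 + -4 + 8 + -16
= -10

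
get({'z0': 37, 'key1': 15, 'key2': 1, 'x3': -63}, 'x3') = -63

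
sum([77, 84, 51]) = 212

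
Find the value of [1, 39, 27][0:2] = [1, 39]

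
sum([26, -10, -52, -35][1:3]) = slice → [-10, -52]
(-10) + (-52)
= -62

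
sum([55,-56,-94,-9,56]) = 55 + (-56) + (-94) + (-9) + 56
= -48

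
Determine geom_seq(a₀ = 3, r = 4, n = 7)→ a_0 = 3*4^0 = 3
a_1 = 3*4^1 = 12
a_2 = 3*4^2 = 48
...
= [3, 12, 48, 192, 768, 3072, 12288]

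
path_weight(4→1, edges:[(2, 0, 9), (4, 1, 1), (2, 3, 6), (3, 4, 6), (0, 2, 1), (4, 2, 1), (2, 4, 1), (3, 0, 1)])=1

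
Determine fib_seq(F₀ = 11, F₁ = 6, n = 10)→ F_2 = F_1 + F_0 = 17
F_3 = F_2 + F_1 = 23
F_4 = F_3 + F_2 = 40
...
= [11, 6, 17, 23, 40, 63, 103, 166, 269, 435]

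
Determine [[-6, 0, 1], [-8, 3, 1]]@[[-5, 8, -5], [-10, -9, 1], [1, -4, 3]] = C[0][0] = (-6)*(-5) + (0)*(-10) + (1)*(1) = 31
C[0][1] = (-6)*(8) + (0)*(-9) + (1)*(-4) = -52
C[0][2] = (-6)*(-5) + (0)*(1) + (1)*(3) = 33
C[1][0] = (-8)*(-5) + (3)*(-10) + (1)*(1) = 11
C[1][1] = (-8)*(8) + (3)*(-9) + (1)*(-4) = -95
C[1][2] = (-8)*(-5) + (3)*(1) + (1)*(3) = 46
= [[31, -52, 33], [11, -95, 46]]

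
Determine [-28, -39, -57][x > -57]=keep x where x > -57: -28✓, -39✓, -57✗
= [-28, -39]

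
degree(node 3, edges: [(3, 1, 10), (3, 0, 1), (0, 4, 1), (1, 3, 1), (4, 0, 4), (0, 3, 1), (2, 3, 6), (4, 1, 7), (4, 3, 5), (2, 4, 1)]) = incident: (3,1), (3,0), (1,3), (0,3), (2,3), (4,3)
= 6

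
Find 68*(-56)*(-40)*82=12490240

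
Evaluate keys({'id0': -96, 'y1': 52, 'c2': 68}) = ['id0', 'y1', 'c2']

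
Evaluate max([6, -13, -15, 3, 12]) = 12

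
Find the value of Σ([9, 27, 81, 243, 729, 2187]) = 3276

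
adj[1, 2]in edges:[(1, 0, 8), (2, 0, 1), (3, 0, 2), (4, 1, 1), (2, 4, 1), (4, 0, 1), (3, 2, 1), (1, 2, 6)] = 6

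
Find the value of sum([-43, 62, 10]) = (-43) + 62 + 10
= 29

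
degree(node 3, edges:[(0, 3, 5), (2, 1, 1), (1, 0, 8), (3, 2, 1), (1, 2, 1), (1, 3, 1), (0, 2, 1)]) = incident: (0,3), (3,2), (1,3)
= 3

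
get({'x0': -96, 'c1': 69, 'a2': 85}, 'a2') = 85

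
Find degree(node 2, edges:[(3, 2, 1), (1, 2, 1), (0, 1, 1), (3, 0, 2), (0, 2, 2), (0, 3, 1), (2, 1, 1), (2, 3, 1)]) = 5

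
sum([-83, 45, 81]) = 43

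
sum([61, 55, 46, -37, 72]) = 197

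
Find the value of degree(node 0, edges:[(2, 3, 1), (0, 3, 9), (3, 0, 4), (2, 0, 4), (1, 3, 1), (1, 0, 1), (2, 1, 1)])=incident: (0,3), (3,0), (2,0), (1,0)
= 4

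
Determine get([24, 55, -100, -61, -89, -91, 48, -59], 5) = -91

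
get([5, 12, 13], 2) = 13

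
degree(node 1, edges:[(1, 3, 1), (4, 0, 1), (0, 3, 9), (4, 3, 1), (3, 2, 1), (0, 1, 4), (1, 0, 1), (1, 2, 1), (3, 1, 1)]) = incident: (1,3), (0,1), (1,0), (1,2), (3,1)
= 5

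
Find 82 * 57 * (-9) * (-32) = 1346112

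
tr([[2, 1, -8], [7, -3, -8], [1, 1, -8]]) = diagonal: 2 + (-3) + (-8)
= -9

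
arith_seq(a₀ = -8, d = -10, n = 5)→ a_0 = -8 + 0*-10 = -8
a_1 = -8 + 1*-10 = -18
a_2 = -8 + 2*-10 = -28
...
= [-8, -18, -28, -38, -48]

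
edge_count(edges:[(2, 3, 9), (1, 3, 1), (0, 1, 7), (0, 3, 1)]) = 4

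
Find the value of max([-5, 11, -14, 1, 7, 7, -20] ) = 11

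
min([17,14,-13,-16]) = -16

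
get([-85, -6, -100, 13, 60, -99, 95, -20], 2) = -100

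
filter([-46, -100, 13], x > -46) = keep x where x > -46: -46✗, -100✗, 13✓
= [13]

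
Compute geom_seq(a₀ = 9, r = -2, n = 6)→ [9, -18, 36, -72, 144, -288]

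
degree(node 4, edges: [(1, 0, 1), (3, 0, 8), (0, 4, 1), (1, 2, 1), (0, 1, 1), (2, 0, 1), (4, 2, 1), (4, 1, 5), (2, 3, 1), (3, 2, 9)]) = incident: (0,4), (4,2), (4,1)
= 3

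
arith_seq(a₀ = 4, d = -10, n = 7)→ [4, -6, -16, -26, -36, -46, -56]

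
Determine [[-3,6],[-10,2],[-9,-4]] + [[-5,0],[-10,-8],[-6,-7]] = [[-8, 6], [-20, -6], [-15, -11]]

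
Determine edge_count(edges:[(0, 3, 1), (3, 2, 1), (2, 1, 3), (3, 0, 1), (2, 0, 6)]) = 5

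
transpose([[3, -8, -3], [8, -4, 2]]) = [[3, 8], [-8, -4], [-3, 2]]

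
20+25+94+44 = 183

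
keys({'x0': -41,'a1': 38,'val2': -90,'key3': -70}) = ['x0', 'a1', 'val2', 'key3']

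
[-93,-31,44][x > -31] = [44]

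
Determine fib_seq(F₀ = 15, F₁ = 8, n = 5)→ [15, 8, 23, 31, 54]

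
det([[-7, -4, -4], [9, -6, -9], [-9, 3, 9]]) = (1)*(-7)*det([[-6, -9], [3, 9]]) + (-1)*(-4)*det([[9, -9], [-9, 9]]) + (1)*(-4)*det([[9, -6], [-9, 3]])
= 189 + 0 + 108
= 297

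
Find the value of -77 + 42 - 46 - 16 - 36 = -133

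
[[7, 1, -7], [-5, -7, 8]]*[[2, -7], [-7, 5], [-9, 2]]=C[0][0] = (7)*(2) + (1)*(-7) + (-7)*(-9) = 70
C[0][1] = (7)*(-7) + (1)*(5) + (-7)*(2) = -58
C[1][0] = (-5)*(2) + (-7)*(-7) + (8)*(-9) = -33
C[1][1] = (-5)*(-7) + (-7)*(5) + (8)*(2) = 16
= [[70, -58], [-33, 16]]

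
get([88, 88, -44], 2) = -44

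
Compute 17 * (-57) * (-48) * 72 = 3348864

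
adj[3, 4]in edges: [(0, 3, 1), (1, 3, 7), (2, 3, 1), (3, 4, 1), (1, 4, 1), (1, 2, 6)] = 1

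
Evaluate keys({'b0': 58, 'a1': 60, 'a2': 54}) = ['b0', 'a1', 'a2']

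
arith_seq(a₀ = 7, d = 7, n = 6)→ [7, 14, 21, 28, 35, 42]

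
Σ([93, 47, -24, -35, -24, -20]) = 37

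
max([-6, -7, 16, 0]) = 16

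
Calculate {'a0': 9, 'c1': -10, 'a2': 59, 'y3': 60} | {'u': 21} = {'a0': 9, 'c1': -10, 'a2': 59, 'y3': 60, 'u': 21}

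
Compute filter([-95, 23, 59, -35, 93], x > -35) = [23, 59, 93]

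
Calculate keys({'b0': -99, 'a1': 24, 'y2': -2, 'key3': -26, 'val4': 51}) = ['b0', 'a1', 'y2', 'key3', 'val4']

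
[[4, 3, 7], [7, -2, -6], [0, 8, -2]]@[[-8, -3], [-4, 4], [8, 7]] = C[0][0] = (4)*(-8) + (3)*(-4) + (7)*(8) = 12
C[0][1] = (4)*(-3) + (3)*(4) + (7)*(7) = 49
C[1][0] = (7)*(-8) + (-2)*(-4) + (-6)*(8) = -96
C[1][1] = (7)*(-3) + (-2)*(4) + (-6)*(7) = -71
C[2][0] = (0)*(-8) + (8)*(-4) + (-2)*(8) = -48
C[2][1] = (0)*(-3) + (8)*(4) + (-2)*(7) = 18
= [[12, 49], [-96, -71], [-48, 18]]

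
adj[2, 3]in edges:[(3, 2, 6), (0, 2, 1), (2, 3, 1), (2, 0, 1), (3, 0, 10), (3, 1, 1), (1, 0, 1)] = 1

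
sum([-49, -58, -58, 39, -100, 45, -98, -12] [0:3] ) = slice → [-49, -58, -58]
(-49) + (-58) + (-58)
= -165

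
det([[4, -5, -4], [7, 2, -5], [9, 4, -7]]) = -36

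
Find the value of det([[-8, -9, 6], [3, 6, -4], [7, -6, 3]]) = 21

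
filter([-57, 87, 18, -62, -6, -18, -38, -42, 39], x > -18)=[87, 18, -6, 39]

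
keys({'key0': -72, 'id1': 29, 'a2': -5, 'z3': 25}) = ['key0', 'id1', 'a2', 'z3']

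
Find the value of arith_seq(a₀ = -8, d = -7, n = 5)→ a_0 = -8 + 0*-7 = -8
a_1 = -8 + 1*-7 = -15
a_2 = -8 + 2*-7 = -22
...
= [-8, -15, -22, -29, -36]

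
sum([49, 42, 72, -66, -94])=49 + 42 + 72 + (-66) + (-94)
= 3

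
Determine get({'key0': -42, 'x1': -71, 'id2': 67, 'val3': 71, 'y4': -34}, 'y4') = -34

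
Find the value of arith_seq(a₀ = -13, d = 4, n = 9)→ [-13, -9, -5, -1, 3, 7, 11, 15, 19]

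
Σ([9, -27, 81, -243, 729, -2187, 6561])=4923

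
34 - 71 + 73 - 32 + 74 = 78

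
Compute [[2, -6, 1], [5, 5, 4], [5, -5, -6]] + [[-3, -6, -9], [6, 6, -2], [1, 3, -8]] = [[-1, -12, -8], [11, 11, 2], [6, -2, -14]]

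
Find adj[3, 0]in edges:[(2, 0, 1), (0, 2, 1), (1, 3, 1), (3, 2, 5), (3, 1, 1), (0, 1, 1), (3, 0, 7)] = 7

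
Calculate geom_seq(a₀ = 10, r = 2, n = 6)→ [10, 20, 40, 80, 160, 320]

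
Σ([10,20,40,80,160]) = 310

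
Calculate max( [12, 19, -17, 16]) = 19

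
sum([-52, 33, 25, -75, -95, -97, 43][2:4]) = -50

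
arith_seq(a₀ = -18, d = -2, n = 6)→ a_0 = -18 + 0*-2 = -18
a_1 = -18 + 1*-2 = -20
a_2 = -18 + 2*-2 = -22
...
= [-18, -20, -22, -24, -26, -28]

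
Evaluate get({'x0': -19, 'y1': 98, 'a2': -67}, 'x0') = -19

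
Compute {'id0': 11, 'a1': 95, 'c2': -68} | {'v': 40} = {'id0': 11, 'a1': 95, 'c2': -68, 'v': 40}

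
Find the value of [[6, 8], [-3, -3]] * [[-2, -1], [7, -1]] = C[0][0] = (6)*(-2) + (8)*(7) = 44
C[0][1] = (6)*(-1) + (8)*(-1) = -14
C[1][0] = (-3)*(-2) + (-3)*(7) = -15
C[1][1] = (-3)*(-1) + (-3)*(-1) = 6
= [[44, -14], [-15, 6]]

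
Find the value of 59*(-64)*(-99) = 373824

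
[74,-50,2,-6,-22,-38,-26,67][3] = -6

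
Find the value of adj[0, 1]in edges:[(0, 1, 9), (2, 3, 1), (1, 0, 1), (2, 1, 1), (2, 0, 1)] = 9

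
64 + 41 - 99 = 6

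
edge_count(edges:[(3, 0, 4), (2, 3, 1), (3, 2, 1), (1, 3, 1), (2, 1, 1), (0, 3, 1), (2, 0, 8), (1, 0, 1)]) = 8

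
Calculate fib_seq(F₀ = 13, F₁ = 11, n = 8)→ [13, 11, 24, 35, 59, 94, 153, 247]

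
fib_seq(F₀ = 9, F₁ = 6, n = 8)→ F_2 = F_1 + F_0 = 15
F_3 = F_2 + F_1 = 21
F_4 = F_3 + F_2 = 36
...
= [9, 6, 15, 21, 36, 57, 93, 150]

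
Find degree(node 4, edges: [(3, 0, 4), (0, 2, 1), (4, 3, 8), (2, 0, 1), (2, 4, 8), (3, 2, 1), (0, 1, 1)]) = incident: (4,3), (2,4)
= 2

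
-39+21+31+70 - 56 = 27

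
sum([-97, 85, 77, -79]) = -14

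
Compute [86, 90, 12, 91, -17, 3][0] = 86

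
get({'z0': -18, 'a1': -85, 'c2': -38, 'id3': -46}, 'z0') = -18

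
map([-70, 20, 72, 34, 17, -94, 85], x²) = [4900, 400, 5184, 1156, 289, 8836, 7225]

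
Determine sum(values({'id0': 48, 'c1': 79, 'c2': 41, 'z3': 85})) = 253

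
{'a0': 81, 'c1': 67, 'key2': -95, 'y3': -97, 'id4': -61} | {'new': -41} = {'a0': 81, 'c1': 67, 'key2': -95, 'y3': -97, 'id4': -61, 'new': -41}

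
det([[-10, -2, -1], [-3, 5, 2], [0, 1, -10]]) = (1)*(-10)*det([[5, 2], [1, -10]]) + (-1)*(-2)*det([[-3, 2], [0, -10]]) + (1)*(-1)*det([[-3, 5], [0, 1]])
= 520 + 60 + 3
= 583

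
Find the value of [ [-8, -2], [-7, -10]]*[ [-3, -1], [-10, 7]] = [[44, -6], [121, -63]]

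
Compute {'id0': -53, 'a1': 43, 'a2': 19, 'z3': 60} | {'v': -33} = {'id0': -53, 'a1': 43, 'a2': 19, 'z3': 60, 'v': -33}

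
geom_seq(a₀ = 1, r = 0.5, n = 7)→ [1.0, 0.5, 0.25, 0.125, 0.0625, 0.03125, 0.015625]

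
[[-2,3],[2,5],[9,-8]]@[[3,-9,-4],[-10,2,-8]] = [[-36, 24, -16], [-44, -8, -48], [107, -97, 28]]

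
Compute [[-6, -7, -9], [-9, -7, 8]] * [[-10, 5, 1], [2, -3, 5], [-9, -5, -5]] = [[127, 36, 4], [4, -64, -84]]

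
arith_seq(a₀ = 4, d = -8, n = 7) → a_0 = 4 + 0*-8 = 4
a_1 = 4 + 1*-8 = -4
a_2 = 4 + 2*-8 = -12
...
= [4, -4, -12, -20, -28, -36, -44]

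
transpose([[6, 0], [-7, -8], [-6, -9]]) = [[6, -7, -6], [0, -8, -9]]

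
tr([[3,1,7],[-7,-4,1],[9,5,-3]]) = diagonal: 3 + (-4) + (-3)
= -4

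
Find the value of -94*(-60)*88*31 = 15385920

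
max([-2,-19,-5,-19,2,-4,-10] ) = 2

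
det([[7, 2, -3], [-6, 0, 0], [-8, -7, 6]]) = -54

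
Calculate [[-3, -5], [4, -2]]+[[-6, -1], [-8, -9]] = [[-9, -6], [-4, -11]]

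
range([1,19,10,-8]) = 27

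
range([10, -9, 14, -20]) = 34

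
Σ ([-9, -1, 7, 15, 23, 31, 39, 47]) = 152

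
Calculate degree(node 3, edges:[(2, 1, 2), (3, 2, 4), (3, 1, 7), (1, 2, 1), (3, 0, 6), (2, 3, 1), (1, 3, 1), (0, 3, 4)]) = 6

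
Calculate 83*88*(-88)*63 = -40493376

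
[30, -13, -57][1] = -13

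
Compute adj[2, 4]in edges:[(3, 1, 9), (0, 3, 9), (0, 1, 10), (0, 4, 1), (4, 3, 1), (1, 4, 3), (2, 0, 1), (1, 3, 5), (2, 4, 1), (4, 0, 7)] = 1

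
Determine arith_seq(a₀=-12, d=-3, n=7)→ [-12, -15, -18, -21, -24, -27, -30]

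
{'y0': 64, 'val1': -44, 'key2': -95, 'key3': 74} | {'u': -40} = {'y0': 64, 'val1': -44, 'key2': -95, 'key3': 74, 'u': -40}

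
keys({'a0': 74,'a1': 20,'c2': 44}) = ['a0', 'a1', 'c2']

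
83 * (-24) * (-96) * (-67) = -12812544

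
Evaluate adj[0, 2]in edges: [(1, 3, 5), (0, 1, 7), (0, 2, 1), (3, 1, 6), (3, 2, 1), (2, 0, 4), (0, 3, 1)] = 1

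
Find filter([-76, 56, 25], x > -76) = [56, 25]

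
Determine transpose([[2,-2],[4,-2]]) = [[2, 4], [-2, -2]]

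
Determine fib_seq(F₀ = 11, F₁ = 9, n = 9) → F_2 = F_1 + F_0 = 20
F_3 = F_2 + F_1 = 29
F_4 = F_3 + F_2 = 49
...
= [11, 9, 20, 29, 49, 78, 127, 205, 332]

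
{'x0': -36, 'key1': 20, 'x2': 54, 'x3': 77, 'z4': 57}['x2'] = 54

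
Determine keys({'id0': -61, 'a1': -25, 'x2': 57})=['id0', 'a1', 'x2']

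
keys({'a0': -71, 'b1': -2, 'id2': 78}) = ['a0', 'b1', 'id2']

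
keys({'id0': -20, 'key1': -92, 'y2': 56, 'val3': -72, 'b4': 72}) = ['id0', 'key1', 'y2', 'val3', 'b4']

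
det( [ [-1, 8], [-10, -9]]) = 89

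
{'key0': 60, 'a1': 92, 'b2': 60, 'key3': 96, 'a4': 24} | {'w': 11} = {'key0': 60, 'a1': 92, 'b2': 60, 'key3': 96, 'a4': 24, 'w': 11}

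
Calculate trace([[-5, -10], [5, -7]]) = -12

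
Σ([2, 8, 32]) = 2 + 8 + 32
= 42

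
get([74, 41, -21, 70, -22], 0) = 74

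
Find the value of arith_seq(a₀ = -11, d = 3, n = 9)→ [-11, -8, -5, -2, 1, 4, 7, 10, 13]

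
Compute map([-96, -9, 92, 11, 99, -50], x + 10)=-96+10=-86, -9+10=1, 92+10=102, 11+10=21, 99+10=109, -50+10=-40
= [-86, 1, 102, 21, 109, -40]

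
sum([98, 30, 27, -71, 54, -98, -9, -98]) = 98 + 30 + 27 + (-71) + 54 + (-98) + (-9) + (-98)
= -67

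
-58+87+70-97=2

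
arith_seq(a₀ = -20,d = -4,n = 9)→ a_0 = -20 + 0*-4 = -20
a_1 = -20 + 1*-4 = -24
a_2 = -20 + 2*-4 = -28
...
= [-20, -24, -28, -32, -36, -40, -44, -48, -52]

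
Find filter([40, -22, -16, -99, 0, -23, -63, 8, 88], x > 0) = [40, 8, 88]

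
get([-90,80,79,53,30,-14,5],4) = 30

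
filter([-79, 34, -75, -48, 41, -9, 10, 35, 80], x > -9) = [34, 41, 10, 35, 80]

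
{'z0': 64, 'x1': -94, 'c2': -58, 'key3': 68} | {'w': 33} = {'z0': 64, 'x1': -94, 'c2': -58, 'key3': 68, 'w': 33}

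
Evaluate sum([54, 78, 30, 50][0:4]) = 212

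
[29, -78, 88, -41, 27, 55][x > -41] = [29, 88, 27, 55]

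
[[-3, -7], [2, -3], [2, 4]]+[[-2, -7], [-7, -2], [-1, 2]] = [[-5, -14], [-5, -5], [1, 6]]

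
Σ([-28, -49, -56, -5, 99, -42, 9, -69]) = (-28) + (-49) + (-56) + (-5) + 99 + (-42) + 9 + (-69)
= -141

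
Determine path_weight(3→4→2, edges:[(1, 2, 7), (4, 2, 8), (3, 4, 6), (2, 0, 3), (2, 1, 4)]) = w(3→4)=6 + w(4→2)=8
= 14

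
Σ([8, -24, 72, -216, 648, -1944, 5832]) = 8 + -24 + 72 + -216 + 648 + -1944 + 5832
= 4376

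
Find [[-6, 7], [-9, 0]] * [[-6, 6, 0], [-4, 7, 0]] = [[8, 13, 0], [54, -54, 0]]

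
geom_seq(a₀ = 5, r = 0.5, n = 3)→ a_0 = 5*0.5^0 = 5.0
a_1 = 5*0.5^1 = 2.5
a_2 = 5*0.5^2 = 1.25
= [5.0, 2.5, 1.25]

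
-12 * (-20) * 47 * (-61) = -688080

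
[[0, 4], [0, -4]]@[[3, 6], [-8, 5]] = C[0][0] = (0)*(3) + (4)*(-8) = -32
C[0][1] = (0)*(6) + (4)*(5) = 20
C[1][0] = (0)*(3) + (-4)*(-8) = 32
C[1][1] = (0)*(6) + (-4)*(5) = -20
= [[-32, 20], [32, -20]]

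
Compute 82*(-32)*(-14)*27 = 991872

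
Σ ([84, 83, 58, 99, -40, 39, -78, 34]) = 279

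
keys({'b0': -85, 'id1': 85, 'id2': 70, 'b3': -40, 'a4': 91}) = ['b0', 'id1', 'id2', 'b3', 'a4']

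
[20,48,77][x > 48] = keep x where x > 48: 20✗, 48✗, 77✓
= [77]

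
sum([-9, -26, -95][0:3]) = -130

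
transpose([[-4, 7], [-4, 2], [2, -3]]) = [[-4, -4, 2], [7, 2, -3]]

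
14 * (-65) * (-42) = 38220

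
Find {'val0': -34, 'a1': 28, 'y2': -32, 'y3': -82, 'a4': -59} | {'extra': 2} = {'val0': -34, 'a1': 28, 'y2': -32, 'y3': -82, 'a4': -59, 'extra': 2}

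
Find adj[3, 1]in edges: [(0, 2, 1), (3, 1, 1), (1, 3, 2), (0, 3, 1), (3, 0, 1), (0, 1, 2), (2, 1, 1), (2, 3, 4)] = 1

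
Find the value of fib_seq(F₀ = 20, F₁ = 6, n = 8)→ [20, 6, 26, 32, 58, 90, 148, 238]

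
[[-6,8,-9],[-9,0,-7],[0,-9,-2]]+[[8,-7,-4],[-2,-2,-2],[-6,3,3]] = [[2, 1, -13], [-11, -2, -9], [-6, -6, 1]]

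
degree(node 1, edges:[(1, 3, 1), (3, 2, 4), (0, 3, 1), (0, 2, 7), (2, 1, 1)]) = incident: (1,3), (2,1)
= 2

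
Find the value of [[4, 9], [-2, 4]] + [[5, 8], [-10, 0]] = [[9, 17], [-12, 4]]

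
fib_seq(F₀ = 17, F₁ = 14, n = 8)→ F_2 = F_1 + F_0 = 31
F_3 = F_2 + F_1 = 45
F_4 = F_3 + F_2 = 76
...
= [17, 14, 31, 45, 76, 121, 197, 318]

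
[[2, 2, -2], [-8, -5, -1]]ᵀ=[[2, -8], [2, -5], [-2, -1]]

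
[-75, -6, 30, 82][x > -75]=[-6, 30, 82]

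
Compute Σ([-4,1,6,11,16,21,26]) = 77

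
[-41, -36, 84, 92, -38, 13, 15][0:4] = [-41, -36, 84, 92]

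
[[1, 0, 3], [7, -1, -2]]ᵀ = [[1, 7], [0, -1], [3, -2]]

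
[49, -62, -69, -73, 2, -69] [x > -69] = keep x where x > -69: 49✓, -62✓, -69✗, -73✗, 2✓, -69✗
= [49, -62, 2]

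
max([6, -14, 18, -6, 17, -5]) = 18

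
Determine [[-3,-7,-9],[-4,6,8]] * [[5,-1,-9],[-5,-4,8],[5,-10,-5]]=C[0][0] = (-3)*(5) + (-7)*(-5) + (-9)*(5) = -25
C[0][1] = (-3)*(-1) + (-7)*(-4) + (-9)*(-10) = 121
C[0][2] = (-3)*(-9) + (-7)*(8) + (-9)*(-5) = 16
C[1][0] = (-4)*(5) + (6)*(-5) + (8)*(5) = -10
C[1][1] = (-4)*(-1) + (6)*(-4) + (8)*(-10) = -100
C[1][2] = (-4)*(-9) + (6)*(8) + (8)*(-5) = 44
= [[-25, 121, 16], [-10, -100, 44]]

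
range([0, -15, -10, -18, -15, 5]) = 23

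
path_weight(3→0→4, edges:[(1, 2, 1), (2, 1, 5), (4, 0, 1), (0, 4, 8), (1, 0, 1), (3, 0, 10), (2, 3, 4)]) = w(3→0)=10 + w(0→4)=8
= 18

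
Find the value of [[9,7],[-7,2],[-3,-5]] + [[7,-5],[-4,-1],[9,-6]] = [[16, 2], [-11, 1], [6, -11]]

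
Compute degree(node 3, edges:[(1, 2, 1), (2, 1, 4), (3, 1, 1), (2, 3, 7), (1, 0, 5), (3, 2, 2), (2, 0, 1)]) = incident: (3,1), (2,3), (3,2)
= 3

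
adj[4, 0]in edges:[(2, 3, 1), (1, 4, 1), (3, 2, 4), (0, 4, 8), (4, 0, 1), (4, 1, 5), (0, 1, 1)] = 1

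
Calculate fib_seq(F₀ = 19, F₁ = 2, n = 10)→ [19, 2, 21, 23, 44, 67, 111, 178, 289, 467]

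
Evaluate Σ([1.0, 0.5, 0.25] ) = 1.0 + 0.5 + 0.25
= 1.75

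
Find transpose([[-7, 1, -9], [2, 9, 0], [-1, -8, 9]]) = [[-7, 2, -1], [1, 9, -8], [-9, 0, 9]]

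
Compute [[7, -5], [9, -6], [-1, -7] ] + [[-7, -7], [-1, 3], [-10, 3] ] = [[0, -12], [8, -3], [-11, -4]]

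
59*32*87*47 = 7720032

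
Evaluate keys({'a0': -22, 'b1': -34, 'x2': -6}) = ['a0', 'b1', 'x2']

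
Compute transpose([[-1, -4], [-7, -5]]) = [[-1, -7], [-4, -5]]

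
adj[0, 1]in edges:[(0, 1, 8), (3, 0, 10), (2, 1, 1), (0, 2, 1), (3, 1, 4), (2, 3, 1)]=8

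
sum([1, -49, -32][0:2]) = slice → [1, -49]
1 + (-49)
= -48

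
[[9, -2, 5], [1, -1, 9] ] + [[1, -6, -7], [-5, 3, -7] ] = [[10, -8, -2], [-4, 2, 2]]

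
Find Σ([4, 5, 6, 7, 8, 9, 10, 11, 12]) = 72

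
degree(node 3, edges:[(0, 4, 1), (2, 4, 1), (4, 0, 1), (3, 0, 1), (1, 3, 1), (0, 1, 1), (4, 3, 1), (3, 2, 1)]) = 4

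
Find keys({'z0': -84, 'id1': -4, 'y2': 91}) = ['z0', 'id1', 'y2']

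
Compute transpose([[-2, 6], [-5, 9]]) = [[-2, -5], [6, 9]]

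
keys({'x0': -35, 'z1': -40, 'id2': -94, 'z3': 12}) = ['x0', 'z1', 'id2', 'z3']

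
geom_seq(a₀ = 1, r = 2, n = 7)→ a_0 = 1*2^0 = 1
a_1 = 1*2^1 = 2
a_2 = 1*2^2 = 4
...
= [1, 2, 4, 8, 16, 32, 64]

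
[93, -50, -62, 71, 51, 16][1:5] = [-50, -62, 71, 51]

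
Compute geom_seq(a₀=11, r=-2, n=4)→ a_0 = 11*(-2)^0 = 11
a_1 = 11*(-2)^1 = -22
a_2 = 11*(-2)^2 = 44
...
= [11, -22, 44, -88]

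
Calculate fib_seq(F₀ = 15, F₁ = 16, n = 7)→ [15, 16, 31, 47, 78, 125, 203]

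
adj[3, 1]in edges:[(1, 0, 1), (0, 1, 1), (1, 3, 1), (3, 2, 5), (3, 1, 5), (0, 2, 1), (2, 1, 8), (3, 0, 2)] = 5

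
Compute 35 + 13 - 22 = 26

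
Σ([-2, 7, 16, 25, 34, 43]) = (-2) + 7 + 16 + 25 + 34 + 43
= 123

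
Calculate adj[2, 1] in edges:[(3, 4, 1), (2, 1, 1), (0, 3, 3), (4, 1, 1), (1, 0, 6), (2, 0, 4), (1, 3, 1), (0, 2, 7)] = 1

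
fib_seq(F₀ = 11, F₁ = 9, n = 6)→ [11, 9, 20, 29, 49, 78]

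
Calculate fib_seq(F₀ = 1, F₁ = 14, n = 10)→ F_2 = F_1 + F_0 = 15
F_3 = F_2 + F_1 = 29
F_4 = F_3 + F_2 = 44
...
= [1, 14, 15, 29, 44, 73, 117, 190, 307, 497]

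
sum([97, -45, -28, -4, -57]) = -37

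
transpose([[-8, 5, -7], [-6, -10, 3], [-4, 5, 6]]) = [[-8, -6, -4], [5, -10, 5], [-7, 3, 6]]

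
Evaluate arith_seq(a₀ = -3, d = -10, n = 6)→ [-3, -13, -23, -33, -43, -53]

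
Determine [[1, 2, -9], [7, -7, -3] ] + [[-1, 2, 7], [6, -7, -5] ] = [[0, 4, -2], [13, -14, -8]]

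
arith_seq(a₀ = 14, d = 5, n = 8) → a_0 = 14 + 0*5 = 14
a_1 = 14 + 1*5 = 19
a_2 = 14 + 2*5 = 24
...
= [14, 19, 24, 29, 34, 39, 44, 49]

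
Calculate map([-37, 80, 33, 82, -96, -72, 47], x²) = (-37)²=1369, (80)²=6400, (33)²=1089, (82)²=6724, (-96)²=9216, (-72)²=5184, (47)²=2209
= [1369, 6400, 1089, 6724, 9216, 5184, 2209]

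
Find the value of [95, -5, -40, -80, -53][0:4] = [95, -5, -40, -80]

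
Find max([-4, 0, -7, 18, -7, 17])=18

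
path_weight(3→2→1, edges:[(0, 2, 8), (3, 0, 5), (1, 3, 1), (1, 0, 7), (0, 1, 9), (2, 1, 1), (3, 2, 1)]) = 2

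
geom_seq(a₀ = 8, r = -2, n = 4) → [8, -16, 32, -64]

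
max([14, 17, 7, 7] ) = 17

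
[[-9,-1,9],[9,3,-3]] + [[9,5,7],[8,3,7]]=[[0, 4, 16], [17, 6, 4]]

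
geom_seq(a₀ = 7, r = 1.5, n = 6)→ [7.0, 10.5, 15.75, 23.625, 35.4375, 53.15625]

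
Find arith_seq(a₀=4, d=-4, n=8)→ a_0 = 4 + 0*-4 = 4
a_1 = 4 + 1*-4 = 0
a_2 = 4 + 2*-4 = -4
...
= [4, 0, -4, -8, -12, -16, -20, -24]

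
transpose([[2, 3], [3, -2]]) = [[2, 3], [3, -2]]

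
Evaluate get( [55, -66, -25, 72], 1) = -66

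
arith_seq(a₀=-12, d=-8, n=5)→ [-12, -20, -28, -36, -44]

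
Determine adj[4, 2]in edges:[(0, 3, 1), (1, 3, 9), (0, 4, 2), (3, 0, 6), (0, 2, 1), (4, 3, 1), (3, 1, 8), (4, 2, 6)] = 6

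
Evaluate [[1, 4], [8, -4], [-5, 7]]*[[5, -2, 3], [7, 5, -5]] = C[0][0] = (1)*(5) + (4)*(7) = 33
C[0][1] = (1)*(-2) + (4)*(5) = 18
C[0][2] = (1)*(3) + (4)*(-5) = -17
C[1][0] = (8)*(5) + (-4)*(7) = 12
C[1][1] = (8)*(-2) + (-4)*(5) = -36
C[1][2] = (8)*(3) + (-4)*(-5) = 44
... (3 more cells)
= [[33, 18, -17], [12, -36, 44], [24, 45, -50]]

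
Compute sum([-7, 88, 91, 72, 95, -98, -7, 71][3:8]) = slice → [72, 95, -98, -7, 71]
72 + 95 + (-98) + (-7) + 71
= 133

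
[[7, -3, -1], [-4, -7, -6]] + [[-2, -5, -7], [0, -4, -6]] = [[5, -8, -8], [-4, -11, -12]]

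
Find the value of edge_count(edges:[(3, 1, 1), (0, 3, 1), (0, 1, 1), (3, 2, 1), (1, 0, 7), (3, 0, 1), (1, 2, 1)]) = 7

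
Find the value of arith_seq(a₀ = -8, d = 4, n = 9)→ [-8, -4, 0, 4, 8, 12, 16, 20, 24]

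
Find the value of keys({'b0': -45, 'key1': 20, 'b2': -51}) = ['b0', 'key1', 'b2']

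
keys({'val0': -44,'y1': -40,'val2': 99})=['val0', 'y1', 'val2']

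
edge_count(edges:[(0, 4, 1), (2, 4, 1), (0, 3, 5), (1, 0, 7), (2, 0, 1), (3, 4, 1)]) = 6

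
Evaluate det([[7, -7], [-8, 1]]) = (7)*(1) - (-7)*(-8)
= -49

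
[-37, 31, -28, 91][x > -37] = keep x where x > -37: -37✗, 31✓, -28✓, 91✓
= [31, -28, 91]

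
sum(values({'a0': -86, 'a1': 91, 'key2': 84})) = (-86) + 91 + 84
= 89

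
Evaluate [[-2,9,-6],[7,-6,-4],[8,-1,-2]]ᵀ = [[-2, 7, 8], [9, -6, -1], [-6, -4, -2]]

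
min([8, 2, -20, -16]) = -20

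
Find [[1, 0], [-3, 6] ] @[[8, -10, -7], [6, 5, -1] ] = [[8, -10, -7], [12, 60, 15]]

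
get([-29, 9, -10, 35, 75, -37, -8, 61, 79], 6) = -8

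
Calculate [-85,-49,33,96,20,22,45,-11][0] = -85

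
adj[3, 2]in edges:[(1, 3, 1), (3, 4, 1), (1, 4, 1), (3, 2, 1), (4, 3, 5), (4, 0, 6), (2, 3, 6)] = 1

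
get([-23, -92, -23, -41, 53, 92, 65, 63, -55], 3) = -41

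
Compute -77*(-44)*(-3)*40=-406560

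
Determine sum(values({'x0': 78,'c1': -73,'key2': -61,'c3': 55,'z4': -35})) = -36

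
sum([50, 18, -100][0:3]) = -32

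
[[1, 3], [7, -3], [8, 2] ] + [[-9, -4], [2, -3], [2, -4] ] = [[-8, -1], [9, -6], [10, -2]]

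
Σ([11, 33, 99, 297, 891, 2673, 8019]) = 12023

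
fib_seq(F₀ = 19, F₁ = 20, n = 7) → F_2 = F_1 + F_0 = 39
F_3 = F_2 + F_1 = 59
F_4 = F_3 + F_2 = 98
...
= [19, 20, 39, 59, 98, 157, 255]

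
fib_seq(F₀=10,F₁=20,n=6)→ [10, 20, 30, 50, 80, 130]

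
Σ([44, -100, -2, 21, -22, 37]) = 44 + (-100) + (-2) + 21 + (-22) + 37
= -22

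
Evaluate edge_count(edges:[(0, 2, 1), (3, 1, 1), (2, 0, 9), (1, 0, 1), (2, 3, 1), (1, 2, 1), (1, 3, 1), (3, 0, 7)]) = 8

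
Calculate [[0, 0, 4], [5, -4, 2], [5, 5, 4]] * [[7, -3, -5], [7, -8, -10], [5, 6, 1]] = C[0][0] = (0)*(7) + (0)*(7) + (4)*(5) = 20
C[0][1] = (0)*(-3) + (0)*(-8) + (4)*(6) = 24
C[0][2] = (0)*(-5) + (0)*(-10) + (4)*(1) = 4
C[1][0] = (5)*(7) + (-4)*(7) + (2)*(5) = 17
C[1][1] = (5)*(-3) + (-4)*(-8) + (2)*(6) = 29
C[1][2] = (5)*(-5) + (-4)*(-10) + (2)*(1) = 17
... (3 more cells)
= [[20, 24, 4], [17, 29, 17], [90, -31, -71]]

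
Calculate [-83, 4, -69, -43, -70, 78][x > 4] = keep x where x > 4: -83✗, 4✗, -69✗, -43✗, -70✗, 78✓
= [78]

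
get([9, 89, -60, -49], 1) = 89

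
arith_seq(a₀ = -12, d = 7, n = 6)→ a_0 = -12 + 0*7 = -12
a_1 = -12 + 1*7 = -5
a_2 = -12 + 2*7 = 2
...
= [-12, -5, 2, 9, 16, 23]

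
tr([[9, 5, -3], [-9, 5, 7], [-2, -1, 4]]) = diagonal: 9 + 5 + 4
= 18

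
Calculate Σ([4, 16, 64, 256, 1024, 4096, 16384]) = 21844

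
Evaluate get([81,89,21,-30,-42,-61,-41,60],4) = -42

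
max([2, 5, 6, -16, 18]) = 18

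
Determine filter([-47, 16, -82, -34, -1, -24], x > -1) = [16]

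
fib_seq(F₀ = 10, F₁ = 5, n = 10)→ [10, 5, 15, 20, 35, 55, 90, 145, 235, 380]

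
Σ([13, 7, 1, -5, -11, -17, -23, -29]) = 13 + 7 + 1 + (-5) + (-11) + (-17) + (-23) + (-29)
= -64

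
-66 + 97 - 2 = 29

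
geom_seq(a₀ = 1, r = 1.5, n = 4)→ a_0 = 1*1.5^0 = 1.0
a_1 = 1*1.5^1 = 1.5
a_2 = 1*1.5^2 = 2.25
...
= [1.0, 1.5, 2.25, 3.375]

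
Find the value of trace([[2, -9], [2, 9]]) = diagonal: 2 + 9
= 11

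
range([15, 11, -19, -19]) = 34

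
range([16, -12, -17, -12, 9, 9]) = 33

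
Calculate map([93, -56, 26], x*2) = [186, -112, 52]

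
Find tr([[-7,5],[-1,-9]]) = -16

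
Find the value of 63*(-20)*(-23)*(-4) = -115920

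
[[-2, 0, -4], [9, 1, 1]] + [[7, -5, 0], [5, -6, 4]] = [[5, -5, -4], [14, -5, 5]]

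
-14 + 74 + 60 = 120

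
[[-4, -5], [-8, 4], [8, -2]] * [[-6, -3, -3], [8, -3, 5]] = C[0][0] = (-4)*(-6) + (-5)*(8) = -16
C[0][1] = (-4)*(-3) + (-5)*(-3) = 27
C[0][2] = (-4)*(-3) + (-5)*(5) = -13
C[1][0] = (-8)*(-6) + (4)*(8) = 80
C[1][1] = (-8)*(-3) + (4)*(-3) = 12
C[1][2] = (-8)*(-3) + (4)*(5) = 44
... (3 more cells)
= [[-16, 27, -13], [80, 12, 44], [-64, -18, -34]]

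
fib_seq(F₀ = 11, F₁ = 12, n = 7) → [11, 12, 23, 35, 58, 93, 151]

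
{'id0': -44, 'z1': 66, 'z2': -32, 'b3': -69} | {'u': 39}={'id0': -44, 'z1': 66, 'z2': -32, 'b3': -69, 'u': 39}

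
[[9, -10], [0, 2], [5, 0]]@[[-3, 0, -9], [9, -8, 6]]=[[-117, 80, -141], [18, -16, 12], [-15, 0, -45]]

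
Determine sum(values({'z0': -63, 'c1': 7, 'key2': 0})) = (-63) + 7 + 0
= -56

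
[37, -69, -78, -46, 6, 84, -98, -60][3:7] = [-46, 6, 84, -98]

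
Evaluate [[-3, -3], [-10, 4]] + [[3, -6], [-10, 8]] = [[0, -9], [-20, 12]]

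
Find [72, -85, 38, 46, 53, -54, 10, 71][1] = -85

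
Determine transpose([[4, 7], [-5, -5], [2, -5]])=[[4, -5, 2], [7, -5, -5]]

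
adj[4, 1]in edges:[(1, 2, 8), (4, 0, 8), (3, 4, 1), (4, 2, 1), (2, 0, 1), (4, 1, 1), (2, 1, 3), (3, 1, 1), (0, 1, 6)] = 1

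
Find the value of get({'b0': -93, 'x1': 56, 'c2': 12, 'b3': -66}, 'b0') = -93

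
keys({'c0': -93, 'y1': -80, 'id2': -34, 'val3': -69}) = ['c0', 'y1', 'id2', 'val3']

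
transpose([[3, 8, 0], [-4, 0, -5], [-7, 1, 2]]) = [[3, -4, -7], [8, 0, 1], [0, -5, 2]]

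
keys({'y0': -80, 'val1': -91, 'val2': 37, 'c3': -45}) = ['y0', 'val1', 'val2', 'c3']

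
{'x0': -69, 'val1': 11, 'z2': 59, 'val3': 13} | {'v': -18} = {'x0': -69, 'val1': 11, 'z2': 59, 'val3': 13, 'v': -18}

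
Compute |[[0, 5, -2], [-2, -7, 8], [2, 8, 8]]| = 164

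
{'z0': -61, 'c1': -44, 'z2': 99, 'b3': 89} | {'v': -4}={'z0': -61, 'c1': -44, 'z2': 99, 'b3': 89, 'v': -4}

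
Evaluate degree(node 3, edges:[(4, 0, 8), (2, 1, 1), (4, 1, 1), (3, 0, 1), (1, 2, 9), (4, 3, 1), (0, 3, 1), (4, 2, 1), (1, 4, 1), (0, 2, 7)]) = 3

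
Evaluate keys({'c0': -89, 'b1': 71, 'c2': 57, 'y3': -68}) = ['c0', 'b1', 'c2', 'y3']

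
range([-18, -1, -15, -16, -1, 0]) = 18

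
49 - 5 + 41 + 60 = 145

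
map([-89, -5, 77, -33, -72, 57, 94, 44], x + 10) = -89+10=-79, -5+10=5, 77+10=87, -33+10=-23, -72+10=-62, 57+10=67, 94+10=104, 44+10=54
= [-79, 5, 87, -23, -62, 67, 104, 54]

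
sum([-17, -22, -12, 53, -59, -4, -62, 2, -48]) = -169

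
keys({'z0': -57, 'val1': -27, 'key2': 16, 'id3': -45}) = ['z0', 'val1', 'key2', 'id3']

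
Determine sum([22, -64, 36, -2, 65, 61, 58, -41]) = 135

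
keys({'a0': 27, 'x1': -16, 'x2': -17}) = ['a0', 'x1', 'x2']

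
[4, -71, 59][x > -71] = [4, 59]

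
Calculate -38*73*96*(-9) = 2396736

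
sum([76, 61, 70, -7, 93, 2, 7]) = 76 + 61 + 70 + (-7) + 93 + 2 + 7
= 302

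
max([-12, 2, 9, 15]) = 15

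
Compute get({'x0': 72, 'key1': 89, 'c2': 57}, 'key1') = 89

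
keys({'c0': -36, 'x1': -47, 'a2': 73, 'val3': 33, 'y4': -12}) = ['c0', 'x1', 'a2', 'val3', 'y4']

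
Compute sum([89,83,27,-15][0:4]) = slice → [89, 83, 27, -15]
89 + 83 + 27 + (-15)
= 184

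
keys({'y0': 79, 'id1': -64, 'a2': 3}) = ['y0', 'id1', 'a2']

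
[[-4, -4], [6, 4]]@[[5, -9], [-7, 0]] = [[8, 36], [2, -54]]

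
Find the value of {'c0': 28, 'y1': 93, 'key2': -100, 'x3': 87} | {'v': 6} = {'c0': 28, 'y1': 93, 'key2': -100, 'x3': 87, 'v': 6}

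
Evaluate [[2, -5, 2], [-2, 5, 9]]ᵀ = [[2, -2], [-5, 5], [2, 9]]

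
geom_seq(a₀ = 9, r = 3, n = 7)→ a_0 = 9*3^0 = 9
a_1 = 9*3^1 = 27
a_2 = 9*3^2 = 81
...
= [9, 27, 81, 243, 729, 2187, 6561]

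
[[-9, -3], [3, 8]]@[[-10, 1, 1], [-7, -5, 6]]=C[0][0] = (-9)*(-10) + (-3)*(-7) = 111
C[0][1] = (-9)*(1) + (-3)*(-5) = 6
C[0][2] = (-9)*(1) + (-3)*(6) = -27
C[1][0] = (3)*(-10) + (8)*(-7) = -86
C[1][1] = (3)*(1) + (8)*(-5) = -37
C[1][2] = (3)*(1) + (8)*(6) = 51
= [[111, 6, -27], [-86, -37, 51]]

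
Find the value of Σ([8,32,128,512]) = 8 + 32 + 128 + 512
= 680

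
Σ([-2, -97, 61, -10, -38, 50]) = -36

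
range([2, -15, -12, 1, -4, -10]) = 17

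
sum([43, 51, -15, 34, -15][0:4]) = 113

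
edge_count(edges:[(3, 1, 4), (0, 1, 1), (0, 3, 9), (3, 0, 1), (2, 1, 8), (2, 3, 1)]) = 6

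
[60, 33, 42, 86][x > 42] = [60, 86]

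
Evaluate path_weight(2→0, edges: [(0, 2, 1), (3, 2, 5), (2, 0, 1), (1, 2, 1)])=w(2→0)=1
= 1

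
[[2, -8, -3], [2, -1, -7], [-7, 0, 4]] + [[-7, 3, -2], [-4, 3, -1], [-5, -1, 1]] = [[-5, -5, -5], [-2, 2, -8], [-12, -1, 5]]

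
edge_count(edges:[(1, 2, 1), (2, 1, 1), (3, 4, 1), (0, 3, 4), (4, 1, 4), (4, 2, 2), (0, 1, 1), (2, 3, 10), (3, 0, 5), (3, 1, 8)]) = 10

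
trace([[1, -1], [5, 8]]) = 9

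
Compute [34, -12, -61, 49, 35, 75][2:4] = [-61, 49]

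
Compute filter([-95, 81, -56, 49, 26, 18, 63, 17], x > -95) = [81, -56, 49, 26, 18, 63, 17]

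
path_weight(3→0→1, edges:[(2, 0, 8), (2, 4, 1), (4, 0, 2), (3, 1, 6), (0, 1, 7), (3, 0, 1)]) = 8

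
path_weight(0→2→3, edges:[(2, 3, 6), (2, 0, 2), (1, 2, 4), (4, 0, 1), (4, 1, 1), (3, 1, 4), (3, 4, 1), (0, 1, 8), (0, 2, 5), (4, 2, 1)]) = 11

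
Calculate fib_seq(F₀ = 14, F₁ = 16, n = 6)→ [14, 16, 30, 46, 76, 122]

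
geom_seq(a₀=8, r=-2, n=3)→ a_0 = 8*(-2)^0 = 8
a_1 = 8*(-2)^1 = -16
a_2 = 8*(-2)^2 = 32
= [8, -16, 32]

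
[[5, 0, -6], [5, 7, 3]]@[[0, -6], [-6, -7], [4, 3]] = [[-24, -48], [-30, -70]]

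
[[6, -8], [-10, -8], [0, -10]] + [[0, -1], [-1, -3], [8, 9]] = [[6, -9], [-11, -11], [8, -1]]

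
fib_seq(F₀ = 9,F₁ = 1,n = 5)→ [9, 1, 10, 11, 21]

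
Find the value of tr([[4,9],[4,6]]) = 10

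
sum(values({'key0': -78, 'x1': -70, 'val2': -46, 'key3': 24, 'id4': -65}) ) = (-78) + (-70) + (-46) + 24 + (-65)
= -235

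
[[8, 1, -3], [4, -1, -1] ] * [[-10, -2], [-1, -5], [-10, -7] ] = [[-51, 0], [-29, 4]]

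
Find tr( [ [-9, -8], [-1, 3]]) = diagonal: (-9) + 3
= -6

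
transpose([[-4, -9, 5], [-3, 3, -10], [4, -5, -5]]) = [[-4, -3, 4], [-9, 3, -5], [5, -10, -5]]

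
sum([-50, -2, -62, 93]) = (-50) + (-2) + (-62) + 93
= -21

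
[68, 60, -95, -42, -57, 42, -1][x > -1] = keep x where x > -1: 68✓, 60✓, -95✗, -42✗, -57✗, 42✓, -1✗
= [68, 60, 42]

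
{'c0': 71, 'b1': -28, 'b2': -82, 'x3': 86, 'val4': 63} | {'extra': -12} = {'c0': 71, 'b1': -28, 'b2': -82, 'x3': 86, 'val4': 63, 'extra': -12}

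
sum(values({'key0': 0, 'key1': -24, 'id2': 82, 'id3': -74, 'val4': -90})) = -106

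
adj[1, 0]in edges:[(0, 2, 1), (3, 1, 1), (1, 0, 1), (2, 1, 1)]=1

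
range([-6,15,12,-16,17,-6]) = 33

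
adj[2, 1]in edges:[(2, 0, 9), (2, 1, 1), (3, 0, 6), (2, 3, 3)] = 1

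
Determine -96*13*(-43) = 53664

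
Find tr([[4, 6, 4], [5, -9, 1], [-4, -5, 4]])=-1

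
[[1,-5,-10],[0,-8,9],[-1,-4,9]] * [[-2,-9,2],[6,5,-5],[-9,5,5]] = C[0][0] = (1)*(-2) + (-5)*(6) + (-10)*(-9) = 58
C[0][1] = (1)*(-9) + (-5)*(5) + (-10)*(5) = -84
C[0][2] = (1)*(2) + (-5)*(-5) + (-10)*(5) = -23
C[1][0] = (0)*(-2) + (-8)*(6) + (9)*(-9) = -129
C[1][1] = (0)*(-9) + (-8)*(5) + (9)*(5) = 5
C[1][2] = (0)*(2) + (-8)*(-5) + (9)*(5) = 85
... (3 more cells)
= [[58, -84, -23], [-129, 5, 85], [-103, 34, 63]]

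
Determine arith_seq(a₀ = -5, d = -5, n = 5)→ [-5, -10, -15, -20, -25]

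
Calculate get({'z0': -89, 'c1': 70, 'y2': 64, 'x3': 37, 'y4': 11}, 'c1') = 70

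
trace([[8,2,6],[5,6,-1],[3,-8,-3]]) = diagonal: 8 + 6 + (-3)
= 11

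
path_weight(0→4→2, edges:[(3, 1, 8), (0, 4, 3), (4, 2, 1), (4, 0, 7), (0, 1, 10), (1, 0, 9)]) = 4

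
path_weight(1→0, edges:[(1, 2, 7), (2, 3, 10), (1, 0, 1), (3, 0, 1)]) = 1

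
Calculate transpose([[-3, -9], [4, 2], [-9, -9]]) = [[-3, 4, -9], [-9, 2, -9]]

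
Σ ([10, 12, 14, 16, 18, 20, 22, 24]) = 136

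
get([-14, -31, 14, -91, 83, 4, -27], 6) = -27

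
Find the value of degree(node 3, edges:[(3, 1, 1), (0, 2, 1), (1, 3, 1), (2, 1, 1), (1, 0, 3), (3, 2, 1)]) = 3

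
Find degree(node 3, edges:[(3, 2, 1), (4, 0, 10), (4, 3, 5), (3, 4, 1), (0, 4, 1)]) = incident: (3,2), (4,3), (3,4)
= 3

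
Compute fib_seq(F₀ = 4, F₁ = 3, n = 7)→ F_2 = F_1 + F_0 = 7
F_3 = F_2 + F_1 = 10
F_4 = F_3 + F_2 = 17
...
= [4, 3, 7, 10, 17, 27, 44]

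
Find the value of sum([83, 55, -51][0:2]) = 138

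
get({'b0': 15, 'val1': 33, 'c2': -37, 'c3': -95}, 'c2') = -37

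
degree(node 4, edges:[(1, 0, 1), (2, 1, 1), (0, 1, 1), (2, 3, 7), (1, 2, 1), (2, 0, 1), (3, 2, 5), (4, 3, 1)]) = 1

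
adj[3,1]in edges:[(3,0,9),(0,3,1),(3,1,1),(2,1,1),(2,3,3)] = 1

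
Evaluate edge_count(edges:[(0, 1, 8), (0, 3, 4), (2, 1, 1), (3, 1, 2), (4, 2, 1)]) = 5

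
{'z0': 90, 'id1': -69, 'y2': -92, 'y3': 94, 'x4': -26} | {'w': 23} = {'z0': 90, 'id1': -69, 'y2': -92, 'y3': 94, 'x4': -26, 'w': 23}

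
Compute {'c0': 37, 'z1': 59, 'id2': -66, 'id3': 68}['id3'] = 68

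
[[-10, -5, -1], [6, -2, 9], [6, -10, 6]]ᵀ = [[-10, 6, 6], [-5, -2, -10], [-1, 9, 6]]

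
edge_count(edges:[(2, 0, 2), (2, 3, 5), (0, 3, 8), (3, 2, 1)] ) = 4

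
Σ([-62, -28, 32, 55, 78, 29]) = (-62) + (-28) + 32 + 55 + 78 + 29
= 104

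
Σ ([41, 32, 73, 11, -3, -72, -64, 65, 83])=41 + 32 + 73 + 11 + (-3) + (-72) + (-64) + 65 + 83
= 166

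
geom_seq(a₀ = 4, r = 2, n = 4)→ a_0 = 4*2^0 = 4
a_1 = 4*2^1 = 8
a_2 = 4*2^2 = 16
...
= [4, 8, 16, 32]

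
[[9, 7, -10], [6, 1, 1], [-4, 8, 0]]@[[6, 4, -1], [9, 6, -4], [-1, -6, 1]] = C[0][0] = (9)*(6) + (7)*(9) + (-10)*(-1) = 127
C[0][1] = (9)*(4) + (7)*(6) + (-10)*(-6) = 138
C[0][2] = (9)*(-1) + (7)*(-4) + (-10)*(1) = -47
C[1][0] = (6)*(6) + (1)*(9) + (1)*(-1) = 44
C[1][1] = (6)*(4) + (1)*(6) + (1)*(-6) = 24
C[1][2] = (6)*(-1) + (1)*(-4) + (1)*(1) = -9
... (3 more cells)
= [[127, 138, -47], [44, 24, -9], [48, 32, -28]]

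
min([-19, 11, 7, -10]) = -19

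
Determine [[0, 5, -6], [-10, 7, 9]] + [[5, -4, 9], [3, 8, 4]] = [[5, 1, 3], [-7, 15, 13]]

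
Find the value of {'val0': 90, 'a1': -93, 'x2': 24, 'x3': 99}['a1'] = -93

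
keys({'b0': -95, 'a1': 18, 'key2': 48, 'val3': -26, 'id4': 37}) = ['b0', 'a1', 'key2', 'val3', 'id4']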